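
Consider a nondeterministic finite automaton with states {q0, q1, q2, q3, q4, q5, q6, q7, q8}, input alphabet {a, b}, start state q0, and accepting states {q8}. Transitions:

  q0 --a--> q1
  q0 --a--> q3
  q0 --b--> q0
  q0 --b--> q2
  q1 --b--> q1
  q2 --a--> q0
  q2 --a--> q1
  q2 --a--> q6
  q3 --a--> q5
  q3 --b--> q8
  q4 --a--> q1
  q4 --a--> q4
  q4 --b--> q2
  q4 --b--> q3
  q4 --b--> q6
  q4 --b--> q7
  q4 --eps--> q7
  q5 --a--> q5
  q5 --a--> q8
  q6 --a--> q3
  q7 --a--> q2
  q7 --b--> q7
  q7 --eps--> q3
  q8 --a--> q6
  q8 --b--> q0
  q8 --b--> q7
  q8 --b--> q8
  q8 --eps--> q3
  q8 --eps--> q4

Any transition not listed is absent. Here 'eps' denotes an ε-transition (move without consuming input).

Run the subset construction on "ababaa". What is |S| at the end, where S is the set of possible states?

9

Start in {q0}.
Read 'a': q0→{q1, q3}; now {q1, q3}.
Read 'b': q1→{q1}, q3→{q8}; union {q1, q8}; ε-closure = {q1, q3, q4, q7, q8}.
Read 'a': q1→∅, q3→{q5}, q4→{q1, q4}, q7→{q2}, q8→{q6}; union {q1, q2, q4, q5, q6}; ε-closure = {q1, q2, q3, q4, q5, q6, q7}.
Read 'b': q1→{q1}, q2→∅, q3→{q8}, q4→{q2, q3, q6, q7}, q5→∅, q6→∅, q7→{q7}; union {q1, q2, q3, q6, q7, q8}; ε-closure = {q1, q2, q3, q4, q6, q7, q8}.
Read 'a': q1→∅, q2→{q0, q1, q6}, q3→{q5}, q4→{q1, q4}, q6→{q3}, q7→{q2}, q8→{q6}; union {q0, q1, q2, q3, q4, q5, q6}; ε-closure = {q0, q1, q2, q3, q4, q5, q6, q7}.
Read 'a': q0→{q1, q3}, q1→∅, q2→{q0, q1, q6}, q3→{q5}, q4→{q1, q4}, q5→{q5, q8}, q6→{q3}, q7→{q2}; union {q0, q1, q2, q3, q4, q5, q6, q8}; ε-closure = {q0, q1, q2, q3, q4, q5, q6, q7, q8}.
That set has 9 states.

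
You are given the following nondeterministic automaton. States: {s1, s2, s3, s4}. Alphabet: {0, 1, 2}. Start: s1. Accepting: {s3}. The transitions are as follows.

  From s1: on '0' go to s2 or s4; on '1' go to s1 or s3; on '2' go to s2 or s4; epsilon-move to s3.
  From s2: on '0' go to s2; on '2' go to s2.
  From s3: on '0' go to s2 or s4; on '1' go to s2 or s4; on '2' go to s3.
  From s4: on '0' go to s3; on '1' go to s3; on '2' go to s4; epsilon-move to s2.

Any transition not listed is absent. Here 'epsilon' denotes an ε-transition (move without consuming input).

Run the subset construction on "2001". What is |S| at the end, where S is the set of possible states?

3

Start: ε-closure({s1}) = {s1, s3}.
Read '2': {s1, s3} → {s2, s3, s4}.
Read '0': {s2, s3, s4} → {s2, s3, s4}.
Read '0': {s2, s3, s4} → {s2, s3, s4}.
Read '1': {s2, s3, s4} → {s2, s3, s4}.
That set has 3 states.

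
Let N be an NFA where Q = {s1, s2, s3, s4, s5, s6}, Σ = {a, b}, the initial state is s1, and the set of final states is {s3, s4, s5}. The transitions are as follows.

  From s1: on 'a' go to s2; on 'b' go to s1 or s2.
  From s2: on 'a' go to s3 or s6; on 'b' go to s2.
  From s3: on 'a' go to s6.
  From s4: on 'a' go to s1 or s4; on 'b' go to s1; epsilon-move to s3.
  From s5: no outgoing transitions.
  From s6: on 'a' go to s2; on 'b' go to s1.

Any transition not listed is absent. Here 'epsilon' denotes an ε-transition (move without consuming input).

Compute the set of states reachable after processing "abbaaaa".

{s2, s3, s6}

Start in {s1}.
Read 'a': s1→{s2}; now {s2}.
Read 'b': s2→{s2}; now {s2}.
Read 'b': s2→{s2}; now {s2}.
Read 'a': s2→{s3, s6}; now {s3, s6}.
Read 'a': s3→{s6}, s6→{s2}; now {s2, s6}.
Read 'a': s2→{s3, s6}, s6→{s2}; now {s2, s3, s6}.
Read 'a': s2→{s3, s6}, s3→{s6}, s6→{s2}; now {s2, s3, s6}.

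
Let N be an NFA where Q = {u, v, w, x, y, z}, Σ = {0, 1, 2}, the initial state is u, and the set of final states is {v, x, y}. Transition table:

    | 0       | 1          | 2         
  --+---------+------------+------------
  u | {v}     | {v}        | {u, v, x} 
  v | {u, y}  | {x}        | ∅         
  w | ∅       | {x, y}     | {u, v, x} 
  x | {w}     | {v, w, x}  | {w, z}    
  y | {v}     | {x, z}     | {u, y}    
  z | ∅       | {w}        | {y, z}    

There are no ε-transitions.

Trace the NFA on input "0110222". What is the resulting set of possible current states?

{u, v, w, x, y, z}

Start in {u}.
Read '0': {u} → {v}.
Read '1': {v} → {x}.
Read '1': {x} → {v, w, x}.
Read '0': {v, w, x} → {u, w, y}.
Read '2': {u, w, y} → {u, v, x, y}.
Read '2': {u, v, x, y} → {u, v, w, x, y, z}.
Read '2': {u, v, w, x, y, z} → {u, v, w, x, y, z}.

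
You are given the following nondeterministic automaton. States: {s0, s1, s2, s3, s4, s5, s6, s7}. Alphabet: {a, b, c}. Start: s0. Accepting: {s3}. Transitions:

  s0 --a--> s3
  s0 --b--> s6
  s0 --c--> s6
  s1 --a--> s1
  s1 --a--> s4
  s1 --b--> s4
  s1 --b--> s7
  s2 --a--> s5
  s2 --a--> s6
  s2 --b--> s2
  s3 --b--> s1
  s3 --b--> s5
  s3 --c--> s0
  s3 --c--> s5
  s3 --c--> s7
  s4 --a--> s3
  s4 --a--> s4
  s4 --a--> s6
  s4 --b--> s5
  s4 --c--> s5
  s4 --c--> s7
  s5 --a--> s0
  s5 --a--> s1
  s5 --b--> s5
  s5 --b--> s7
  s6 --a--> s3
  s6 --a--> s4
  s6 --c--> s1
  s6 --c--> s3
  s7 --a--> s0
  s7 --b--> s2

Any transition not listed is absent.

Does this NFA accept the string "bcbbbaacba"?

Start in {s0}.
Read 'b': s0→{s6}; now {s6}.
Read 'c': s6→{s1, s3}; now {s1, s3}.
Read 'b': s1→{s4, s7}, s3→{s1, s5}; now {s1, s4, s5, s7}.
Read 'b': s1→{s4, s7}, s4→{s5}, s5→{s5, s7}, s7→{s2}; now {s2, s4, s5, s7}.
Read 'b': s2→{s2}, s4→{s5}, s5→{s5, s7}, s7→{s2}; now {s2, s5, s7}.
Read 'a': s2→{s5, s6}, s5→{s0, s1}, s7→{s0}; now {s0, s1, s5, s6}.
Read 'a': s0→{s3}, s1→{s1, s4}, s5→{s0, s1}, s6→{s3, s4}; now {s0, s1, s3, s4}.
Read 'c': s0→{s6}, s1→∅, s3→{s0, s5, s7}, s4→{s5, s7}; now {s0, s5, s6, s7}.
Read 'b': s0→{s6}, s5→{s5, s7}, s6→∅, s7→{s2}; now {s2, s5, s6, s7}.
Read 'a': s2→{s5, s6}, s5→{s0, s1}, s6→{s3, s4}, s7→{s0}; now {s0, s1, s3, s4, s5, s6}.
The final set {s0, s1, s3, s4, s5, s6} contains the accepting state s3.

Yes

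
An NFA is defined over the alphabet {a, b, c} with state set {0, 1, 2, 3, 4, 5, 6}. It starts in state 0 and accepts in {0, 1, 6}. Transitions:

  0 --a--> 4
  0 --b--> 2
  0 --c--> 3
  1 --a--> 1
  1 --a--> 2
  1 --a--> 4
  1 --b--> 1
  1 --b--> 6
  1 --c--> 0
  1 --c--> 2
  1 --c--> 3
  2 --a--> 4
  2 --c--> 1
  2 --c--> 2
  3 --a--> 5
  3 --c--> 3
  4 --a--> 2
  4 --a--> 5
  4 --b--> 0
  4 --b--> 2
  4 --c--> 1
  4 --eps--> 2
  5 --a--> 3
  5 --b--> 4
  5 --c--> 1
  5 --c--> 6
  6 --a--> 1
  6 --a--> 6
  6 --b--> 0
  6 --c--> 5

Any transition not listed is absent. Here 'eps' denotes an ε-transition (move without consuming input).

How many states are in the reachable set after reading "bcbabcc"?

5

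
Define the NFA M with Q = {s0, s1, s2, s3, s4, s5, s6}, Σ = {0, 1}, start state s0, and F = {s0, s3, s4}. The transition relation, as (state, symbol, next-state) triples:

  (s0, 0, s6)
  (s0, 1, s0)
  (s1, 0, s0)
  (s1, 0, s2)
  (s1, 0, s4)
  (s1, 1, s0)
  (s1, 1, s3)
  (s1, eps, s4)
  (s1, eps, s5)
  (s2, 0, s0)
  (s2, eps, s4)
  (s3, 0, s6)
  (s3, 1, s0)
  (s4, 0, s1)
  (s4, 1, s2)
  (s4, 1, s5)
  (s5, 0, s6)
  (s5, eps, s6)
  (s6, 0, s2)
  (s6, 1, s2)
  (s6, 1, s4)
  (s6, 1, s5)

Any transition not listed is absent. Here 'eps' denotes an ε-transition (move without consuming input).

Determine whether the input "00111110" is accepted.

Start in {s0}.
Read '0': s0→{s6}; now {s6}.
Read '0': s6→{s2}; union {s2}; ε-closure = {s2, s4}.
Read '1': s2→∅, s4→{s2, s5}; union {s2, s5}; ε-closure = {s2, s4, s5, s6}.
Read '1': s2→∅, s4→{s2, s5}, s5→∅, s6→{s2, s4, s5}; union {s2, s4, s5}; ε-closure = {s2, s4, s5, s6}.
Read '1': s2→∅, s4→{s2, s5}, s5→∅, s6→{s2, s4, s5}; union {s2, s4, s5}; ε-closure = {s2, s4, s5, s6}.
Read '1': s2→∅, s4→{s2, s5}, s5→∅, s6→{s2, s4, s5}; union {s2, s4, s5}; ε-closure = {s2, s4, s5, s6}.
Read '1': s2→∅, s4→{s2, s5}, s5→∅, s6→{s2, s4, s5}; union {s2, s4, s5}; ε-closure = {s2, s4, s5, s6}.
Read '0': s2→{s0}, s4→{s1}, s5→{s6}, s6→{s2}; union {s0, s1, s2, s6}; ε-closure = {s0, s1, s2, s4, s5, s6}.
The final set {s0, s1, s2, s4, s5, s6} contains the accepting states s0, s4.

Yes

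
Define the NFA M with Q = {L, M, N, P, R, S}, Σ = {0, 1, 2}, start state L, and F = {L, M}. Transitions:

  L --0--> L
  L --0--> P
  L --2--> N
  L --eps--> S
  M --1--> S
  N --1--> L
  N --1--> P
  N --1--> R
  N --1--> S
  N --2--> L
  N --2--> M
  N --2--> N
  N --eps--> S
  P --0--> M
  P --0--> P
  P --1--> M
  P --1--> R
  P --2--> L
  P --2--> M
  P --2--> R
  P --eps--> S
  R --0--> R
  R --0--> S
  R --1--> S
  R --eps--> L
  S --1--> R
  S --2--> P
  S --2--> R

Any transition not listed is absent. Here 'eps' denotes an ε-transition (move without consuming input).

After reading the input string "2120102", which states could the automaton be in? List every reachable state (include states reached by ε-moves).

Start: ε-closure({L}) = {L, S}.
Read '2': L→{N}, S→{P, R}; union {N, P, R}; ε-closure = {L, N, P, R, S}.
Read '1': L→∅, N→{L, P, R, S}, P→{M, R}, R→{S}, S→{R}; now {L, M, P, R, S}.
Read '2': L→{N}, M→∅, P→{L, M, R}, R→∅, S→{P, R}; union {L, M, N, P, R}; ε-closure = {L, M, N, P, R, S}.
Read '0': L→{L, P}, M→∅, N→∅, P→{M, P}, R→{R, S}, S→∅; now {L, M, P, R, S}.
Read '1': L→∅, M→{S}, P→{M, R}, R→{S}, S→{R}; union {M, R, S}; ε-closure = {L, M, R, S}.
Read '0': L→{L, P}, M→∅, R→{R, S}, S→∅; now {L, P, R, S}.
Read '2': L→{N}, P→{L, M, R}, R→∅, S→{P, R}; union {L, M, N, P, R}; ε-closure = {L, M, N, P, R, S}.

{L, M, N, P, R, S}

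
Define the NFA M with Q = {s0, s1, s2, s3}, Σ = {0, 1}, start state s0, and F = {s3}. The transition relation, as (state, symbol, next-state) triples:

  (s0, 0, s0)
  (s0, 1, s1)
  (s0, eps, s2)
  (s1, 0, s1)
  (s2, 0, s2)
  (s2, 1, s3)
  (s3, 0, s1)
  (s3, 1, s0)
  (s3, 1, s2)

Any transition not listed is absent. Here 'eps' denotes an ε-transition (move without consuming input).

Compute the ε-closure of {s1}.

Begin with {s1}.
No ε-moves leave this set, so the closure equals the set itself.

{s1}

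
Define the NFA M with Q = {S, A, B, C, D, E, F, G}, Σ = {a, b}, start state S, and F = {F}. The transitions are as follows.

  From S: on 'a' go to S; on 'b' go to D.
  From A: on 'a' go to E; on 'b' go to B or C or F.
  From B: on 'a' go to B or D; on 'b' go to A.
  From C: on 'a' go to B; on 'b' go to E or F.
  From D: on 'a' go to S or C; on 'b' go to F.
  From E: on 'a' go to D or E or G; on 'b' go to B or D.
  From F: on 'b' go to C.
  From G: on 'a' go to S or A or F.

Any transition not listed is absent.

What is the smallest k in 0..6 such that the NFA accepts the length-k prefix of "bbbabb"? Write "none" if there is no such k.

Start in {S}.
Read 'b': S→{D}; now {D}.
Read 'b': D→{F}; now {F}.
None of the earlier sets intersect F, but {F} does.

2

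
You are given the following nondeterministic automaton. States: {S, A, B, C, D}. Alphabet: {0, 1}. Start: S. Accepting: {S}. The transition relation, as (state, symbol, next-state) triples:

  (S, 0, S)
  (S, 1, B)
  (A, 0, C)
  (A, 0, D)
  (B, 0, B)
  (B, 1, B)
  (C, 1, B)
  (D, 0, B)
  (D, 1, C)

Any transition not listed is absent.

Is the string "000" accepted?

Yes

Start in {S}.
Read '0': S→{S}; now {S}.
Read '0': S→{S}; now {S}.
Read '0': S→{S}; now {S}.
The final set {S} contains the accepting state S.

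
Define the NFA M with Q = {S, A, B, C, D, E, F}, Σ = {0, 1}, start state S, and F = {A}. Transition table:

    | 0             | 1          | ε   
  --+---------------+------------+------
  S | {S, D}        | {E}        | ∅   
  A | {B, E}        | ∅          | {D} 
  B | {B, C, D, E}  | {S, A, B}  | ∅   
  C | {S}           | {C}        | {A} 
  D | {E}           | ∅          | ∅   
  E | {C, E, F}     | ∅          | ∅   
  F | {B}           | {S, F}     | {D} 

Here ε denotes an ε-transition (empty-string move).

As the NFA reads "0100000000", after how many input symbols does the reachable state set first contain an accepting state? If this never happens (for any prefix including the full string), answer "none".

Start in {S}.
Read '0': S→{S, D}; now {S, D}.
Read '1': S→{E}, D→∅; now {E}.
Read '0': E→{C, E, F}; union {C, E, F}; ε-closure = {A, C, D, E, F}.
None of the earlier sets intersect F, but {A, C, D, E, F} does.

3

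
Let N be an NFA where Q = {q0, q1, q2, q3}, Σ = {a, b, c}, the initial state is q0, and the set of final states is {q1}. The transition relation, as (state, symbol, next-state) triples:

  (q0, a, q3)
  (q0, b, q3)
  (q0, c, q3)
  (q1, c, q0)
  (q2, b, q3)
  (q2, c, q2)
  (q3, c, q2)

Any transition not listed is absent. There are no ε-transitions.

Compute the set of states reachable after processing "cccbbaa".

Start in {q0}.
Read 'c': {q0} → {q3}.
Read 'c': {q3} → {q2}.
Read 'c': {q2} → {q2}.
Read 'b': {q2} → {q3}.
Read 'b': {q3} → ∅.
The set is empty and remains empty for the remaining 2 symbols.

∅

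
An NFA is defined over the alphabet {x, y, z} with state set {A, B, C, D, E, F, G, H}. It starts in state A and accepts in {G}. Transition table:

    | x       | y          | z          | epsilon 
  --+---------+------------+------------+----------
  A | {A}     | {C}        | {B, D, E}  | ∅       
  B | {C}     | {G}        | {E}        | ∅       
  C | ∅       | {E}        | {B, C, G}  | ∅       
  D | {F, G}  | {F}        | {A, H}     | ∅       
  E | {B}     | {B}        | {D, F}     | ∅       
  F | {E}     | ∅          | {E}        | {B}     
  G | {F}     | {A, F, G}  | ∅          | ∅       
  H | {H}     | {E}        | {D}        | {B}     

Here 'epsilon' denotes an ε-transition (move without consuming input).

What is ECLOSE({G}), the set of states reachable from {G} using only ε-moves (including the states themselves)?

{G}

Begin with {G}.
No ε-moves leave this set, so the closure equals the set itself.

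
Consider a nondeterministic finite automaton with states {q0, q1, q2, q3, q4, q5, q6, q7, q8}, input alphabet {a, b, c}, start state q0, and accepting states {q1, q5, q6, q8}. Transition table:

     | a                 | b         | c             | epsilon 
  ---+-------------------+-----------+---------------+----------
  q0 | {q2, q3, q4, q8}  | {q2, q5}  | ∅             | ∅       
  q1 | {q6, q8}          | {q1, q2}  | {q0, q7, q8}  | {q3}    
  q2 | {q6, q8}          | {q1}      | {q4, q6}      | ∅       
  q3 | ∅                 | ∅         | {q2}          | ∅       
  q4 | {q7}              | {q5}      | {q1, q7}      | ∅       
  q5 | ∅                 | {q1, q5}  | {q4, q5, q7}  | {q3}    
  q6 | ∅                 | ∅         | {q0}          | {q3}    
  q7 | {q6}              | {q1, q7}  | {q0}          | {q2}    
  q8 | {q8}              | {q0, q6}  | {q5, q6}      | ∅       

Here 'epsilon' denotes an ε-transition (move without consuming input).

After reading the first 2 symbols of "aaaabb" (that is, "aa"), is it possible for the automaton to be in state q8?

Start in {q0}.
Read 'a': {q0} → {q2, q3, q4, q8}.
Read 'a': {q2, q3, q4, q8} → {q2, q3, q6, q7, q8}.
State q8 is in {q2, q3, q6, q7, q8}.

Yes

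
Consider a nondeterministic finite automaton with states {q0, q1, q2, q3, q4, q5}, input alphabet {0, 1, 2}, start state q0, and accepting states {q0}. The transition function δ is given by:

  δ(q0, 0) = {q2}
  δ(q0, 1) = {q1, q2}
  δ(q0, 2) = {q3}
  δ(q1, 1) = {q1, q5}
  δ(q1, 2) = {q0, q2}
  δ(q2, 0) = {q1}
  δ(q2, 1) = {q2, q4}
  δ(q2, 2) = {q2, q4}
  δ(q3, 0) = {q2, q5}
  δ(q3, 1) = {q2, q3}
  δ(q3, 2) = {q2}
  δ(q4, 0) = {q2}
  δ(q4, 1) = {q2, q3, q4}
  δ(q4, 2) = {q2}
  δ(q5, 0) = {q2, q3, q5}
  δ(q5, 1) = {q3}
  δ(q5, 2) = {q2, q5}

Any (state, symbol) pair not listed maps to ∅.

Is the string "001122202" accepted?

Start in {q0}.
Read '0': q0→{q2}; now {q2}.
Read '0': q2→{q1}; now {q1}.
Read '1': q1→{q1, q5}; now {q1, q5}.
Read '1': q1→{q1, q5}, q5→{q3}; now {q1, q3, q5}.
Read '2': q1→{q0, q2}, q3→{q2}, q5→{q2, q5}; now {q0, q2, q5}.
Read '2': q0→{q3}, q2→{q2, q4}, q5→{q2, q5}; now {q2, q3, q4, q5}.
Read '2': q2→{q2, q4}, q3→{q2}, q4→{q2}, q5→{q2, q5}; now {q2, q4, q5}.
Read '0': q2→{q1}, q4→{q2}, q5→{q2, q3, q5}; now {q1, q2, q3, q5}.
Read '2': q1→{q0, q2}, q2→{q2, q4}, q3→{q2}, q5→{q2, q5}; now {q0, q2, q4, q5}.
The final set {q0, q2, q4, q5} contains the accepting state q0.

Yes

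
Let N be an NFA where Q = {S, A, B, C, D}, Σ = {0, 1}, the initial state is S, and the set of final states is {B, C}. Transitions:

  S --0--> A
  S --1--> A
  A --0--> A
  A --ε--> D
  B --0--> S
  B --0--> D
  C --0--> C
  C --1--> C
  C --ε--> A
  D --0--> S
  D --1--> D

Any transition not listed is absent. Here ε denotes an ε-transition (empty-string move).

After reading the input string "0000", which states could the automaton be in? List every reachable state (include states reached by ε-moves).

{S, A, D}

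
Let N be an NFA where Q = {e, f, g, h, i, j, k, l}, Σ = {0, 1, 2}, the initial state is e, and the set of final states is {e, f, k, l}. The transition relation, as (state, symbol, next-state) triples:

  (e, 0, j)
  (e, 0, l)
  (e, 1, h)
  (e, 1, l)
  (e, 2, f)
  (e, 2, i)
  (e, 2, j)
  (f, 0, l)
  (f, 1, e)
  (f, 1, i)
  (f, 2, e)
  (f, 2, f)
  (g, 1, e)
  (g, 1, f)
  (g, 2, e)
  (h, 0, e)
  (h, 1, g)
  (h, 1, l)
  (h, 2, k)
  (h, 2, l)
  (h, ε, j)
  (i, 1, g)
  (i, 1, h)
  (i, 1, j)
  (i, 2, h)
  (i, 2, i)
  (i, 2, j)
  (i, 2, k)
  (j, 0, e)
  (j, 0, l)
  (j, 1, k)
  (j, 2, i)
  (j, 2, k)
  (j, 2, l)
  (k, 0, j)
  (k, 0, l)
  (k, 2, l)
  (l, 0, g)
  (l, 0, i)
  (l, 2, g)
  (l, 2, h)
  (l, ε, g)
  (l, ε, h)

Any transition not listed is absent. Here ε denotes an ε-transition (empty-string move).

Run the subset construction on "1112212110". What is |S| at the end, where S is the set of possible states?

Start in {e}.
Read '1': e→{h, l}; union {h, l}; ε-closure = {g, h, j, l}.
Read '1': g→{e, f}, h→{g, l}, j→{k}, l→∅; union {e, f, g, k, l}; ε-closure = {e, f, g, h, j, k, l}.
Read '1': e→{h, l}, f→{e, i}, g→{e, f}, h→{g, l}, j→{k}, k→∅, l→∅; union {e, f, g, h, i, k, l}; ε-closure = {e, f, g, h, i, j, k, l}.
Read '2': e→{f, i, j}, f→{e, f}, g→{e}, h→{k, l}, i→{h, i, j, k}, j→{i, k, l}, k→{l}, l→{g, h}; now {e, f, g, h, i, j, k, l}.
Read '2': e→{f, i, j}, f→{e, f}, g→{e}, h→{k, l}, i→{h, i, j, k}, j→{i, k, l}, k→{l}, l→{g, h}; now {e, f, g, h, i, j, k, l}.
Read '1': e→{h, l}, f→{e, i}, g→{e, f}, h→{g, l}, i→{g, h, j}, j→{k}, k→∅, l→∅; now {e, f, g, h, i, j, k, l}.
Read '2': e→{f, i, j}, f→{e, f}, g→{e}, h→{k, l}, i→{h, i, j, k}, j→{i, k, l}, k→{l}, l→{g, h}; now {e, f, g, h, i, j, k, l}.
Read '1': e→{h, l}, f→{e, i}, g→{e, f}, h→{g, l}, i→{g, h, j}, j→{k}, k→∅, l→∅; now {e, f, g, h, i, j, k, l}.
Read '1': e→{h, l}, f→{e, i}, g→{e, f}, h→{g, l}, i→{g, h, j}, j→{k}, k→∅, l→∅; now {e, f, g, h, i, j, k, l}.
Read '0': e→{j, l}, f→{l}, g→∅, h→{e}, i→∅, j→{e, l}, k→{j, l}, l→{g, i}; union {e, g, i, j, l}; ε-closure = {e, g, h, i, j, l}.
That set has 6 states.

6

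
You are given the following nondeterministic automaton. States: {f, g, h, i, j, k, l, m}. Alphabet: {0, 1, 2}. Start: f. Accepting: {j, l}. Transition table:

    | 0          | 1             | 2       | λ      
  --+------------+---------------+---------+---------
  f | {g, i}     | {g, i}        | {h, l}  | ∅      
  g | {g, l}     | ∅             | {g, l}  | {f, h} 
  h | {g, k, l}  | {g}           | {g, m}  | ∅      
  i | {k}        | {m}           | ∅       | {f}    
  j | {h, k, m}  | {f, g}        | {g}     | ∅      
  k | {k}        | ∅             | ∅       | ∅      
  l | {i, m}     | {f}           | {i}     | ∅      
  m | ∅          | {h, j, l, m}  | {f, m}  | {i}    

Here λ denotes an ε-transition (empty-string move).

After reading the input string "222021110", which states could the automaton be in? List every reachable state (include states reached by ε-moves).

{f, g, h, i, k, l, m}

Start in {f}.
Read '2': f→{h, l}; now {h, l}.
Read '2': h→{g, m}, l→{i}; union {g, i, m}; ε-closure = {f, g, h, i, m}.
Read '2': f→{h, l}, g→{g, l}, h→{g, m}, i→∅, m→{f, m}; union {f, g, h, l, m}; ε-closure = {f, g, h, i, l, m}.
Read '0': f→{g, i}, g→{g, l}, h→{g, k, l}, i→{k}, l→{i, m}, m→∅; union {g, i, k, l, m}; ε-closure = {f, g, h, i, k, l, m}.
Read '2': f→{h, l}, g→{g, l}, h→{g, m}, i→∅, k→∅, l→{i}, m→{f, m}; now {f, g, h, i, l, m}.
Read '1': f→{g, i}, g→∅, h→{g}, i→{m}, l→{f}, m→{h, j, l, m}; now {f, g, h, i, j, l, m}.
Read '1': f→{g, i}, g→∅, h→{g}, i→{m}, j→{f, g}, l→{f}, m→{h, j, l, m}; now {f, g, h, i, j, l, m}.
Read '1': f→{g, i}, g→∅, h→{g}, i→{m}, j→{f, g}, l→{f}, m→{h, j, l, m}; now {f, g, h, i, j, l, m}.
Read '0': f→{g, i}, g→{g, l}, h→{g, k, l}, i→{k}, j→{h, k, m}, l→{i, m}, m→∅; union {g, h, i, k, l, m}; ε-closure = {f, g, h, i, k, l, m}.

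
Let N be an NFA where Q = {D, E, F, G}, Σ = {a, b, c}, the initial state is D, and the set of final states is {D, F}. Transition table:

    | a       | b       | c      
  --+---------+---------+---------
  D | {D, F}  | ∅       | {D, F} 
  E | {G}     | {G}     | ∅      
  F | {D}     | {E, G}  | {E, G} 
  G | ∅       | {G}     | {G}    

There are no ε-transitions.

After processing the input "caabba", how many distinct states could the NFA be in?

Start in {D}.
Read 'c': {D} → {D, F}.
Read 'a': {D, F} → {D, F}.
Read 'a': {D, F} → {D, F}.
Read 'b': {D, F} → {E, G}.
Read 'b': {E, G} → {G}.
Read 'a': {G} → ∅.
That set has 0 states.

0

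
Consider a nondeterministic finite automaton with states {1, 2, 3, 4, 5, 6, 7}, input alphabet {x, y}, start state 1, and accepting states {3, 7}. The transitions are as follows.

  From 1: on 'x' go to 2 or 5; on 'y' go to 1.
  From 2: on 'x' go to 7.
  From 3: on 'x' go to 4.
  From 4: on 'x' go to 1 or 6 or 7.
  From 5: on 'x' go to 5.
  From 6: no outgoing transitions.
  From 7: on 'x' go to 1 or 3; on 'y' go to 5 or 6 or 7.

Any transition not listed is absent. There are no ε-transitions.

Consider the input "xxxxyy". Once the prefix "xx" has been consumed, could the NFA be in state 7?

Yes

Start in {1}.
Read 'x': {1} → {2, 5}.
Read 'x': {2, 5} → {5, 7}.
State 7 is in {5, 7}.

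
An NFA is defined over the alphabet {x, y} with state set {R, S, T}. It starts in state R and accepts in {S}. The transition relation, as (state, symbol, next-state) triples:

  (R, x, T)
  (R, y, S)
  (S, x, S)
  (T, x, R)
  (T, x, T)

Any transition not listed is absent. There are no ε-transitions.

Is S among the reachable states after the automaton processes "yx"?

Yes

Start in {R}.
Read 'y': {R} → {S}.
Read 'x': {S} → {S}.
State S is in {S}.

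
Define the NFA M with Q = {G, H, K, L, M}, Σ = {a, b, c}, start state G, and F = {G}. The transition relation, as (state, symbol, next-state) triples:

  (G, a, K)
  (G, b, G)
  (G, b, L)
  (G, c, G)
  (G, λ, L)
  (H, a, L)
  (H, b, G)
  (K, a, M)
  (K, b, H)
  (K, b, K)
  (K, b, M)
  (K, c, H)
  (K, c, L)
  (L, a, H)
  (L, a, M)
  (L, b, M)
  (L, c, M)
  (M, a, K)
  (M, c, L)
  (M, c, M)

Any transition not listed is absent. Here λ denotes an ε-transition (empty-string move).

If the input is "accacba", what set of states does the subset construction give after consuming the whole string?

Start: ε-closure({G}) = {G, L}.
Read 'a': G→{K}, L→{H, M}; now {H, K, M}.
Read 'c': H→∅, K→{H, L}, M→{L, M}; now {H, L, M}.
Read 'c': H→∅, L→{M}, M→{L, M}; now {L, M}.
Read 'a': L→{H, M}, M→{K}; now {H, K, M}.
Read 'c': H→∅, K→{H, L}, M→{L, M}; now {H, L, M}.
Read 'b': H→{G}, L→{M}, M→∅; union {G, M}; ε-closure = {G, L, M}.
Read 'a': G→{K}, L→{H, M}, M→{K}; now {H, K, M}.

{H, K, M}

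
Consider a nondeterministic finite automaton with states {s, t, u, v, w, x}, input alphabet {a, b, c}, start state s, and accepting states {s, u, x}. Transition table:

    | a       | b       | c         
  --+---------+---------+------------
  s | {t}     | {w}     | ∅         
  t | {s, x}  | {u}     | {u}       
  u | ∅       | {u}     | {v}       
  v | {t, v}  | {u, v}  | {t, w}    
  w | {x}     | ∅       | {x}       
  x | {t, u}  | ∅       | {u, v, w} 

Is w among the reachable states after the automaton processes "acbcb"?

No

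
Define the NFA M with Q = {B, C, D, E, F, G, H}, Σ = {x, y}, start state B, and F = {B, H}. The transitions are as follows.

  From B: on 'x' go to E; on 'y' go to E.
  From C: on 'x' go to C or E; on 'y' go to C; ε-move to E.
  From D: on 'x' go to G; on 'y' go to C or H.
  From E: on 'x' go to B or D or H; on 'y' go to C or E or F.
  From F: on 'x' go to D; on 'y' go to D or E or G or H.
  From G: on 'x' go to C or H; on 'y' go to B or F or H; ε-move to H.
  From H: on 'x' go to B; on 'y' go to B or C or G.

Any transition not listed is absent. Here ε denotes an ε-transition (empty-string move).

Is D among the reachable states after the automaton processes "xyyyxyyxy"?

Start in {B}.
Read 'x': {B} → {E}.
Read 'y': {E} → {C, E, F}.
Read 'y': {C, E, F} → {C, D, E, F, G, H}.
Read 'y': {C, D, E, F, G, H} → {B, C, D, E, F, G, H}.
Read 'x': {B, C, D, E, F, G, H} → {B, C, D, E, G, H}.
Read 'y': {B, C, D, E, G, H} → {B, C, E, F, G, H}.
Read 'y': {B, C, E, F, G, H} → {B, C, D, E, F, G, H}.
Read 'x': {B, C, D, E, F, G, H} → {B, C, D, E, G, H}.
Read 'y': {B, C, D, E, G, H} → {B, C, E, F, G, H}.
State D is not in {B, C, E, F, G, H}.

No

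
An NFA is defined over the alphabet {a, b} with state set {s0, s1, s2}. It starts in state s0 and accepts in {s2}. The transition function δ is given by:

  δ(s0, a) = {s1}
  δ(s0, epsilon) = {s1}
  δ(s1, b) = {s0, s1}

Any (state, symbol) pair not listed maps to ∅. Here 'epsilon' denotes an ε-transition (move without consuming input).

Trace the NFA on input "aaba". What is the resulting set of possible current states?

∅

Start: ε-closure({s0}) = {s0, s1}.
Read 'a': {s0, s1} → {s1}.
Read 'a': {s1} → ∅.
The set is empty and remains empty for the remaining 2 symbols.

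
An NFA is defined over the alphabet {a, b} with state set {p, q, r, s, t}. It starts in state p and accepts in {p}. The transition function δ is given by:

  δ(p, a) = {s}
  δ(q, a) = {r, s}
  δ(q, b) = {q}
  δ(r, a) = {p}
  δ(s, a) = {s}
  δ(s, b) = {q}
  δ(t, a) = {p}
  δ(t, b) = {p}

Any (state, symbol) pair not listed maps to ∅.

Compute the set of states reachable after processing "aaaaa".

{s}

Start in {p}.
Read 'a': p→{s}; now {s}.
Read 'a': s→{s}; now {s}.
Read 'a': s→{s}; now {s}.
Read 'a': s→{s}; now {s}.
Read 'a': s→{s}; now {s}.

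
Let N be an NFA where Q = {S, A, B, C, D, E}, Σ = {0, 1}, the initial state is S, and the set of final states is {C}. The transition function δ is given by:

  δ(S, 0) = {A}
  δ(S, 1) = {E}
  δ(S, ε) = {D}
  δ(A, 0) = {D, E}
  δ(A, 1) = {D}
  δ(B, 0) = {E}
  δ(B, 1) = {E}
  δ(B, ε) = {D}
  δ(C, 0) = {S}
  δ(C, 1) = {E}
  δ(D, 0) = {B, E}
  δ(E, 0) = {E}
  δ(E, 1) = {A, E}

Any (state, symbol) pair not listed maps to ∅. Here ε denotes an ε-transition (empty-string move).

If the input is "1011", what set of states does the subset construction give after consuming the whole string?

{A, D, E}

Start: ε-closure({S}) = {S, D}.
Read '1': {S, D} → {E}.
Read '0': {E} → {E}.
Read '1': {E} → {A, E}.
Read '1': {A, E} → {A, D, E}.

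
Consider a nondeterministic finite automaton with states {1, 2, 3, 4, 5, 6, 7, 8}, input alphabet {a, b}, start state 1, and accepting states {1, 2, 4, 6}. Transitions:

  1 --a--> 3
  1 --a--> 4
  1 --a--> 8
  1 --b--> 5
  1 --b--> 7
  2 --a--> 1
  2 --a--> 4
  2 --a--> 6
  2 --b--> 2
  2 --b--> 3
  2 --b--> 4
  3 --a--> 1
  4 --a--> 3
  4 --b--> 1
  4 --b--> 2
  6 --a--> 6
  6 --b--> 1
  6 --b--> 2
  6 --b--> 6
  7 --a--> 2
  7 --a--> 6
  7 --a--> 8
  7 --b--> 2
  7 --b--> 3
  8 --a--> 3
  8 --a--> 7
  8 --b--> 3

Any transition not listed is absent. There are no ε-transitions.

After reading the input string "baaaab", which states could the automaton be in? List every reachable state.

{1, 2, 3, 5, 6, 7}

Start in {1}.
Read 'b': {1} → {5, 7}.
Read 'a': {5, 7} → {2, 6, 8}.
Read 'a': {2, 6, 8} → {1, 3, 4, 6, 7}.
Read 'a': {1, 3, 4, 6, 7} → {1, 2, 3, 4, 6, 8}.
Read 'a': {1, 2, 3, 4, 6, 8} → {1, 3, 4, 6, 7, 8}.
Read 'b': {1, 3, 4, 6, 7, 8} → {1, 2, 3, 5, 6, 7}.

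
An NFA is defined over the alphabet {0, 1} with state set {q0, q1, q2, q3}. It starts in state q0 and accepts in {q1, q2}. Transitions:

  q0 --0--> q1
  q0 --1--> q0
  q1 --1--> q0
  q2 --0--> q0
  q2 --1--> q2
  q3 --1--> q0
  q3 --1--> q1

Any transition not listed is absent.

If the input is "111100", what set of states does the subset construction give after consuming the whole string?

Start in {q0}.
Read '1': q0→{q0}; now {q0}.
Read '1': q0→{q0}; now {q0}.
Read '1': q0→{q0}; now {q0}.
Read '1': q0→{q0}; now {q0}.
Read '0': q0→{q1}; now {q1}.
Read '0': q1→∅; now ∅.

∅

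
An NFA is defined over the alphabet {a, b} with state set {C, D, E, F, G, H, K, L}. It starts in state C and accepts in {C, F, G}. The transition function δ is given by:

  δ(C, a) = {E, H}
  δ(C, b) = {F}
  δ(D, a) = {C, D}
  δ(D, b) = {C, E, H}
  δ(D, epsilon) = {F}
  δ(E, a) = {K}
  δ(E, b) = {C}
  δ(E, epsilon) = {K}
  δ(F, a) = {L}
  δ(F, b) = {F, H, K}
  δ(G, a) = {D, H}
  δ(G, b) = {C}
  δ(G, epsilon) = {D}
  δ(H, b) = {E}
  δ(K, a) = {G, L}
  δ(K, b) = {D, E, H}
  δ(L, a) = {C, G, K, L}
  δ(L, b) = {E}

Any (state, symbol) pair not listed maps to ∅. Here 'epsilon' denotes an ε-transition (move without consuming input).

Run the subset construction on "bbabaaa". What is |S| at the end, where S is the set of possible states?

8

Start in {C}.
Read 'b': {C} → {F}.
Read 'b': {F} → {F, H, K}.
Read 'a': {F, H, K} → {D, F, G, L}.
Read 'b': {D, F, G, L} → {C, E, F, H, K}.
Read 'a': {C, E, F, H, K} → {D, E, F, G, H, K, L}.
Read 'a': {D, E, F, G, H, K, L} → {C, D, F, G, H, K, L}.
Read 'a': {C, D, F, G, H, K, L} → {C, D, E, F, G, H, K, L}.
That set has 8 states.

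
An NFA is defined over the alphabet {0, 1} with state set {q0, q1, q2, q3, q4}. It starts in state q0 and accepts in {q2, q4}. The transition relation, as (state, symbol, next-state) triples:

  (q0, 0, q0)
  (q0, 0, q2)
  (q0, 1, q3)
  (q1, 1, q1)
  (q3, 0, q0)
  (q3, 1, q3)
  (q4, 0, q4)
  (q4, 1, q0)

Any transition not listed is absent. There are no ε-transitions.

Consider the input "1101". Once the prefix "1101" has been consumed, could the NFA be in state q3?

Start in {q0}.
Read '1': q0→{q3}; now {q3}.
Read '1': q3→{q3}; now {q3}.
Read '0': q3→{q0}; now {q0}.
Read '1': q0→{q3}; now {q3}.
State q3 is in {q3}.

Yes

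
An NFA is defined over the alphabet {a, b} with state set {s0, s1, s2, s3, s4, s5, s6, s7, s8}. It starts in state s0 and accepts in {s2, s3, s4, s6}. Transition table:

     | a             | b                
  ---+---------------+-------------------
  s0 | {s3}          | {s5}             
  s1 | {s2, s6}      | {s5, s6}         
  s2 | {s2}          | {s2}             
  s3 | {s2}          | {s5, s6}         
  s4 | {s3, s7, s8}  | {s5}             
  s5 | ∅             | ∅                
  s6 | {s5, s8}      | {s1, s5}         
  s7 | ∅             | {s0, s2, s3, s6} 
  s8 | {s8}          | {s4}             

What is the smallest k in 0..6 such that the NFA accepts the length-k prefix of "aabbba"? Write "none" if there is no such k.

Start in {s0}.
Read 'a': {s0} → {s3}.
None of the earlier sets intersect F, but {s3} does.

1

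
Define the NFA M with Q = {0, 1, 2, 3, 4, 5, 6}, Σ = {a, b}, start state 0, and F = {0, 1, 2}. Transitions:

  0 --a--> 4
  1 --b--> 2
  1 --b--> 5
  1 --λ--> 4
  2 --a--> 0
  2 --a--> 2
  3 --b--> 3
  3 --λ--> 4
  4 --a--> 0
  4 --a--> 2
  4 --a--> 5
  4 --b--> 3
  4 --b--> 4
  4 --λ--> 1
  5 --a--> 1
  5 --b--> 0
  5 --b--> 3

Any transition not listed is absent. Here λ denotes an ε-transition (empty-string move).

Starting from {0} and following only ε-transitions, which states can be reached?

Begin with {0}.
No ε-moves leave this set, so the closure equals the set itself.

{0}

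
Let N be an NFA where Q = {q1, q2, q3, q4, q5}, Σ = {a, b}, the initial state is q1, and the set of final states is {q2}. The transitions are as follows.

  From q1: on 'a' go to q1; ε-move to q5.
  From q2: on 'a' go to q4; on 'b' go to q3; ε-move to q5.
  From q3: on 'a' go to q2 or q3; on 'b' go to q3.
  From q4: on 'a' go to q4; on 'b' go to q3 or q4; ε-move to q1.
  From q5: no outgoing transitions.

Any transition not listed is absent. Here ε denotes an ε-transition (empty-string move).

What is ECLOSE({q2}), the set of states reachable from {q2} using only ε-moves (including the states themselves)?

Begin with {q2}.
ε-move q2 → q5; add q5.

{q2, q5}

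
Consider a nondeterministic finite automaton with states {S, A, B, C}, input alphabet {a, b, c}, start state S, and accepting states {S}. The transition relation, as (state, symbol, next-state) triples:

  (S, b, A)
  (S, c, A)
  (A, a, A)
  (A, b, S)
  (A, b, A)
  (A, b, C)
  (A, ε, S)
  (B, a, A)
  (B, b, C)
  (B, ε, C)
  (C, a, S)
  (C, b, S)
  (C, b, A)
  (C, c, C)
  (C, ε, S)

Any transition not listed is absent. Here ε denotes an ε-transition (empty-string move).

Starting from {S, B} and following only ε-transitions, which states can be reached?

{S, B, C}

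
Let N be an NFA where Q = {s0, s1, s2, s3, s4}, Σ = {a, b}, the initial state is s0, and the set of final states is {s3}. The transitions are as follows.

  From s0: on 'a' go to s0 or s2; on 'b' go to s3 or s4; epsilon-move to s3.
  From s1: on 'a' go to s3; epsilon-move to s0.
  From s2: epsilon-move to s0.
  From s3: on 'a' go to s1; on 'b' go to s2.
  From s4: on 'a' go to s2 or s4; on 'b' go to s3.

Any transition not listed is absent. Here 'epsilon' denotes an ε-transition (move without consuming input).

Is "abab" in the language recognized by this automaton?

Start: ε-closure({s0}) = {s0, s3}.
Read 'a': {s0, s3} → {s0, s1, s2, s3}.
Read 'b': {s0, s1, s2, s3} → {s0, s2, s3, s4}.
Read 'a': {s0, s2, s3, s4} → {s0, s1, s2, s3, s4}.
Read 'b': {s0, s1, s2, s3, s4} → {s0, s2, s3, s4}.
The final set {s0, s2, s3, s4} contains the accepting state s3.

Yes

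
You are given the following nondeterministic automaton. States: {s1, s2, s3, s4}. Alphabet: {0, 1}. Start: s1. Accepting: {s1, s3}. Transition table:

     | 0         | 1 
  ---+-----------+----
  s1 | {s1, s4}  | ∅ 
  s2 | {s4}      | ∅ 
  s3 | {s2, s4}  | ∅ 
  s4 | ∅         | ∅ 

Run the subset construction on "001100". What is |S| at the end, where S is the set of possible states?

Start in {s1}.
Read '0': s1→{s1, s4}; now {s1, s4}.
Read '0': s1→{s1, s4}, s4→∅; now {s1, s4}.
Read '1': s1→∅, s4→∅; now ∅.
The set is empty and remains empty for the remaining 3 symbols.
That set has 0 states.

0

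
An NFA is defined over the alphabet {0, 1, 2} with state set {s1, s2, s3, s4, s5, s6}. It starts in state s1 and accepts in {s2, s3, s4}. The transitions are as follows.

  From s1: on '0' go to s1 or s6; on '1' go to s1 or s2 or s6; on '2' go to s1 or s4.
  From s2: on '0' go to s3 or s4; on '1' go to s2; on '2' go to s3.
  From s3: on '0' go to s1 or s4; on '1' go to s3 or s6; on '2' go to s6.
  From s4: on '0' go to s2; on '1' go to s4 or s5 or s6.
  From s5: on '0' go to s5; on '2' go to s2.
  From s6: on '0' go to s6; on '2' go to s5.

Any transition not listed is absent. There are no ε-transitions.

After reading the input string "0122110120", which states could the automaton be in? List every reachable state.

Start in {s1}.
Read '0': s1→{s1, s6}; now {s1, s6}.
Read '1': s1→{s1, s2, s6}, s6→∅; now {s1, s2, s6}.
Read '2': s1→{s1, s4}, s2→{s3}, s6→{s5}; now {s1, s3, s4, s5}.
Read '2': s1→{s1, s4}, s3→{s6}, s4→∅, s5→{s2}; now {s1, s2, s4, s6}.
Read '1': s1→{s1, s2, s6}, s2→{s2}, s4→{s4, s5, s6}, s6→∅; now {s1, s2, s4, s5, s6}.
Read '1': s1→{s1, s2, s6}, s2→{s2}, s4→{s4, s5, s6}, s5→∅, s6→∅; now {s1, s2, s4, s5, s6}.
Read '0': s1→{s1, s6}, s2→{s3, s4}, s4→{s2}, s5→{s5}, s6→{s6}; now {s1, s2, s3, s4, s5, s6}.
Read '1': s1→{s1, s2, s6}, s2→{s2}, s3→{s3, s6}, s4→{s4, s5, s6}, s5→∅, s6→∅; now {s1, s2, s3, s4, s5, s6}.
Read '2': s1→{s1, s4}, s2→{s3}, s3→{s6}, s4→∅, s5→{s2}, s6→{s5}; now {s1, s2, s3, s4, s5, s6}.
Read '0': s1→{s1, s6}, s2→{s3, s4}, s3→{s1, s4}, s4→{s2}, s5→{s5}, s6→{s6}; now {s1, s2, s3, s4, s5, s6}.

{s1, s2, s3, s4, s5, s6}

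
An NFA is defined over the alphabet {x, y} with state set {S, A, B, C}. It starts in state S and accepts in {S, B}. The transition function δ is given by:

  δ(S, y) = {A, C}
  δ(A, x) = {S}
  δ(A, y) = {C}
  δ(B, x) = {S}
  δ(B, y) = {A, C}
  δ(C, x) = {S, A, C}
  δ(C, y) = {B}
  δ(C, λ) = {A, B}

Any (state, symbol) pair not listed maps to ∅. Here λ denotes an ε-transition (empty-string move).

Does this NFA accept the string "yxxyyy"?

Yes

Start in {S}.
Read 'y': S→{A, C}; union {A, C}; ε-closure = {A, B, C}.
Read 'x': A→{S}, B→{S}, C→{S, A, C}; union {S, A, C}; ε-closure = {S, A, B, C}.
Read 'x': S→∅, A→{S}, B→{S}, C→{S, A, C}; union {S, A, C}; ε-closure = {S, A, B, C}.
Read 'y': S→{A, C}, A→{C}, B→{A, C}, C→{B}; now {A, B, C}.
Read 'y': A→{C}, B→{A, C}, C→{B}; now {A, B, C}.
Read 'y': A→{C}, B→{A, C}, C→{B}; now {A, B, C}.
The final set {A, B, C} contains the accepting state B.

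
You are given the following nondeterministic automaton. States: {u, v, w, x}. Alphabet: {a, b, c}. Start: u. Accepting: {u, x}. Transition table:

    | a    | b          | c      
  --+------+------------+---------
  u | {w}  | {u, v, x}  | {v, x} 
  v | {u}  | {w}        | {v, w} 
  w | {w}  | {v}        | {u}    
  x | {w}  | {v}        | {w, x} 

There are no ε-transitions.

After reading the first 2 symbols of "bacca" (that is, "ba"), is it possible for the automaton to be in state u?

Yes

Start in {u}.
Read 'b': u→{u, v, x}; now {u, v, x}.
Read 'a': u→{w}, v→{u}, x→{w}; now {u, w}.
State u is in {u, w}.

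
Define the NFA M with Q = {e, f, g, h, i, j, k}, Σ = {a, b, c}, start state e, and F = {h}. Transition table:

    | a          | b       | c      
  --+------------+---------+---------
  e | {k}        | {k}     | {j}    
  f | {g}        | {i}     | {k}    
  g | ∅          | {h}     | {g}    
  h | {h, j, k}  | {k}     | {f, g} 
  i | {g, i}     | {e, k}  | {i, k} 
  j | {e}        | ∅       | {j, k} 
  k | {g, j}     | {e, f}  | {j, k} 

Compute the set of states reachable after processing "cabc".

{j, k}

Start in {e}.
Read 'c': {e} → {j}.
Read 'a': {j} → {e}.
Read 'b': {e} → {k}.
Read 'c': {k} → {j, k}.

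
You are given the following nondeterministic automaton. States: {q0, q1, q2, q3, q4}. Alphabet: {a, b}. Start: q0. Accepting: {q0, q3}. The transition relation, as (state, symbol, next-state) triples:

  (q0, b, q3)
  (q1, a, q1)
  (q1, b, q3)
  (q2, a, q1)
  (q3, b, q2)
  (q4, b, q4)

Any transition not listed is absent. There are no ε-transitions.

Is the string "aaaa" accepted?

No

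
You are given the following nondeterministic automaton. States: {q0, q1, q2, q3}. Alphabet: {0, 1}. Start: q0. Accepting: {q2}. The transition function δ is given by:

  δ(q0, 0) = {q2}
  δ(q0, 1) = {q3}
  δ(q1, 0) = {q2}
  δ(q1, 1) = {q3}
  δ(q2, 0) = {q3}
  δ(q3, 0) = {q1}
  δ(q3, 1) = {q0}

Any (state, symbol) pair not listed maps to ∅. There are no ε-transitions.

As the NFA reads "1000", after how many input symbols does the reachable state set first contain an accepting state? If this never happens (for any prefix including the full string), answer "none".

3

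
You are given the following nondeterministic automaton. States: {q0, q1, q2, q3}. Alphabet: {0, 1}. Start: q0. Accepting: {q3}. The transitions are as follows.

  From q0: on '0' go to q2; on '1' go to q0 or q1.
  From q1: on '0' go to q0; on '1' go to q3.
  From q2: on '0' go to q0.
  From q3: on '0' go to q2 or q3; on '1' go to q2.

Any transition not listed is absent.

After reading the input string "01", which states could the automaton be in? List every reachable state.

∅

Start in {q0}.
Read '0': q0→{q2}; now {q2}.
Read '1': q2→∅; now ∅.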